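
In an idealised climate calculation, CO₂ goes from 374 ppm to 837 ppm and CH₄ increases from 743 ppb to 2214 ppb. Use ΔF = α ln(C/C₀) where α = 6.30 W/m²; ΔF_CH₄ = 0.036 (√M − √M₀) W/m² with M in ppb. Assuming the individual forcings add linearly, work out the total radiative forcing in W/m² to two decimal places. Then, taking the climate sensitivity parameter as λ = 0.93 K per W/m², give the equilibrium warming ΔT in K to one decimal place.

CO₂: 6.30 × ln(837/374) = 6.30 × ln(2.23797) = 6.30 × 0.80557 = 5.0751 W/m².
CH₄: 0.036 × (√2214 − √743) = 0.036 × (47.0532 − 27.2580) = 0.036 × 19.7952 = 0.7126 W/m².
Total ΔF = 5.0751 + 0.7126 = 5.7877 W/m².
ΔT = λ ΔF = 0.93 × 5.79 = 5.3847 K.

ΔF = 5.79 W/m²; ΔT = 5.4 K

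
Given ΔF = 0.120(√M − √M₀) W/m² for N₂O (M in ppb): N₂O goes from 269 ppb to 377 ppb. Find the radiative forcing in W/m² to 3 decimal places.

ΔF = 0.362 W/m²

N₂O: 0.120 × (√377 − √269) = 0.120 × (19.4165 − 16.4012) = 0.120 × 3.0153 = 0.3618 W/m².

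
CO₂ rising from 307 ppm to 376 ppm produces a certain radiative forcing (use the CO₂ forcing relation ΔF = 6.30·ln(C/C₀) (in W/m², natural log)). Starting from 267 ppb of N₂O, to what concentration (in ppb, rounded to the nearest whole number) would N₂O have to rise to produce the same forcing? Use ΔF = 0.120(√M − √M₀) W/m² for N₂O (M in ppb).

CO₂ forcing: 6.30 × ln(376/307) = 6.30 × 0.202741 = 1.27727 W/m².
Set 0.120(√M − √267) = 1.27727: √M = 1.27727/0.120 + √267 = 10.6439 + 16.3401 = 26.9840.
M = (26.9840)² = 728.14 ppb.

M ≈ 728 ppb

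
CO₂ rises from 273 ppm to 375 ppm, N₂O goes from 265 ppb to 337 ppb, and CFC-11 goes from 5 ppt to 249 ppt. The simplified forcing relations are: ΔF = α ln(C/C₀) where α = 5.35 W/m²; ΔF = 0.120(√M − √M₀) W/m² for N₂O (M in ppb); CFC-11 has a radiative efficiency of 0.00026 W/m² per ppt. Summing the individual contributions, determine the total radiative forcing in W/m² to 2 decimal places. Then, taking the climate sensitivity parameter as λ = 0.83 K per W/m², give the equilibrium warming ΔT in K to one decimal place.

CO₂: 5.35 × ln(375/273) = 5.35 × ln(1.37363) = 5.35 × 0.31746 = 1.6984 W/m².
N₂O: 0.120 × (√337 − √265) = 0.120 × (18.3576 − 16.2788) = 0.120 × 2.0788 = 0.2495 W/m².
CFC-11: ΔF = 0.00026 × (249 − 5) = 0.00026 × 244 = 0.0634 W/m².
Total ΔF = 1.6984 + 0.2495 + 0.0634 = 2.0113 W/m².
ΔT = λ ΔF = 0.83 × 2.01 = 1.6683 K.

ΔF = 2.01 W/m²; ΔT = 1.7 K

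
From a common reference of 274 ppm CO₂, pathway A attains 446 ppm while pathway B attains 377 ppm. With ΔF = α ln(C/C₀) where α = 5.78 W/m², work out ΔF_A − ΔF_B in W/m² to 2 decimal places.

ΔF_A − ΔF_B = 0.97 W/m²

ΔF_A = 5.78 ln(446/274) = 5.78 × 0.48719 = 2.8160 W/m².
ΔF_B = 5.78 ln(377/274) = 5.78 × 0.31912 = 1.8445 W/m².
Difference: 2.8160 − 1.8445 = 0.9715 W/m².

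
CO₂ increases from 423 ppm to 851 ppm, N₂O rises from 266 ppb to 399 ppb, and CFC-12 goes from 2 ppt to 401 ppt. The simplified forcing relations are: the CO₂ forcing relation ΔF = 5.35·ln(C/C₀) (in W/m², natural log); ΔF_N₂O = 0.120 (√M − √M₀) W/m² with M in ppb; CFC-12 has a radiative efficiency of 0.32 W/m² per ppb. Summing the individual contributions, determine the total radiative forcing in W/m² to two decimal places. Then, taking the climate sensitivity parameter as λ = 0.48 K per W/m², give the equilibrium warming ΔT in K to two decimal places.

ΔF = 4.31 W/m²; ΔT = 2.07 K

CO₂: 5.35 × ln(851/423) = 5.35 × ln(2.01182) = 5.35 × 0.69904 = 3.7399 W/m².
N₂O: 0.120 × (√399 − √266) = 0.120 × (19.9750 − 16.3095) = 0.120 × 3.6655 = 0.4399 W/m².
CFC-12: Δ = 401 − 2 = 399 ppt = 0.399 ppb; ΔF = 0.32 × 0.399 = 0.1277 W/m².
Total ΔF = 3.7399 + 0.4399 + 0.1277 = 4.3075 W/m².
ΔT = λ ΔF = 0.48 × 4.31 = 2.0688 K.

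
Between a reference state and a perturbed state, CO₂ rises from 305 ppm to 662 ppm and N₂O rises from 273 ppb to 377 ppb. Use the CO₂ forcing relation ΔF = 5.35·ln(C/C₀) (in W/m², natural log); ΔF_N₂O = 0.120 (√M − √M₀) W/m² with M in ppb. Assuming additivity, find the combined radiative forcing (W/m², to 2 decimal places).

CO₂: 5.35 × ln(662/305) = 5.35 × ln(2.17049) = 5.35 × 0.77495 = 4.1460 W/m².
N₂O: 0.120 × (√377 − √273) = 0.120 × (19.4165 − 16.5227) = 0.120 × 2.8938 = 0.3473 W/m².
Total ΔF = 4.1460 + 0.3473 = 4.4933 W/m².

ΔF = 4.49 W/m²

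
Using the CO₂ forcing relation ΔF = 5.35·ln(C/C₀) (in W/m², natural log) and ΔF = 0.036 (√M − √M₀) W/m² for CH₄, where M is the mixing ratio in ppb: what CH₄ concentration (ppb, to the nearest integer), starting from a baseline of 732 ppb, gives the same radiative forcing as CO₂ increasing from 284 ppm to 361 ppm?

CO₂ forcing: 5.35 × ln(361/284) = 5.35 × 0.239904 = 1.28349 W/m².
Set 0.036(√M − √732) = 1.28349: √M = 1.28349/0.036 + √732 = 35.6525 + 27.0555 = 62.7080.
M = (62.7080)² = 3932.29 ppb.

M ≈ 3932 ppb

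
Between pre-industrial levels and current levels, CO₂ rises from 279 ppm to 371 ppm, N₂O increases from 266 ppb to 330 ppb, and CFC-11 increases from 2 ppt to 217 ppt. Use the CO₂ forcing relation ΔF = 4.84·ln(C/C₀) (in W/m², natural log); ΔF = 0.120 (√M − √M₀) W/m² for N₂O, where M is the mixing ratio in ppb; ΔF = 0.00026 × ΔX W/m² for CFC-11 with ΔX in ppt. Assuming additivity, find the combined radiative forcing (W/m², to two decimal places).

CO₂: 4.84 × ln(371/279) = 4.84 × ln(1.32975) = 4.84 × 0.28499 = 1.3794 W/m².
N₂O: 0.120 × (√330 − √266) = 0.120 × (18.1659 − 16.3095) = 0.120 × 1.8564 = 0.2228 W/m².
CFC-11: ΔF = 0.00026 × (217 − 2) = 0.00026 × 215 = 0.0559 W/m².
Total ΔF = 1.3794 + 0.2228 + 0.0559 = 1.6581 W/m².

ΔF = 1.66 W/m²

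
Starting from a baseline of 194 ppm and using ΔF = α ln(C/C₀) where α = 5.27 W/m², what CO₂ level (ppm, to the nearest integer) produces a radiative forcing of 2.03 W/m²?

Set 5.27 ln(C/194) = 2.03, so ln(C/194) = 2.03/5.27 = 0.38520.
Then C/194 = e^0.38520 = 1.46991, giving C = 194 × 1.46991 = 285.16 ppm.

C ≈ 285 ppm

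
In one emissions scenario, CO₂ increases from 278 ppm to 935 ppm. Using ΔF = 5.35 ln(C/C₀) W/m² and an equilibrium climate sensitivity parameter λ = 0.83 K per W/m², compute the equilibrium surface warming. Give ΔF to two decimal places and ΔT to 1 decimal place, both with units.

ΔF = 6.49 W/m²; ΔT = 5.4 K

CO₂: 5.35 × ln(935/278) = 5.35 × ln(3.36331) = 5.35 × 1.21293 = 6.4892 W/m².
ΔT = λ ΔF = 0.83 × 6.49 = 5.3867 K.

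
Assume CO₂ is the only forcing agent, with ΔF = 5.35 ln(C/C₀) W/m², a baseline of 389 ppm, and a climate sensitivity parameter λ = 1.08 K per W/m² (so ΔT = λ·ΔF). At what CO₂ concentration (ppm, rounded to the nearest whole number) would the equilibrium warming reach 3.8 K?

Required forcing: ΔF = ΔT/λ = 3.8/1.08 = 3.5185 W/m².
Then ln(C/389) = ΔF/5.35 = 3.5185/5.35 = 0.65766.
So C = 389 × e^0.65766 = 389 × 1.93027 = 750.88 ppm.

C ≈ 751 ppm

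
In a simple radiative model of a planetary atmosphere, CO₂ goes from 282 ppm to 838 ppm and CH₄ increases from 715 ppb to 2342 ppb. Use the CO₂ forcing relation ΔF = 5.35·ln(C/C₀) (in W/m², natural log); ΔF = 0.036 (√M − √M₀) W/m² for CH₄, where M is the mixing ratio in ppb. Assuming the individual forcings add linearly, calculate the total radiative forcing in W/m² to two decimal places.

ΔF = 6.61 W/m²

CO₂: 5.35 × ln(838/282) = 5.35 × ln(2.97163) = 5.35 × 1.08911 = 5.8267 W/m².
CH₄: 0.036 × (√2342 − √715) = 0.036 × (48.3942 − 26.7395) = 0.036 × 21.6547 = 0.7796 W/m².
Total ΔF = 5.8267 + 0.7796 = 6.6063 W/m².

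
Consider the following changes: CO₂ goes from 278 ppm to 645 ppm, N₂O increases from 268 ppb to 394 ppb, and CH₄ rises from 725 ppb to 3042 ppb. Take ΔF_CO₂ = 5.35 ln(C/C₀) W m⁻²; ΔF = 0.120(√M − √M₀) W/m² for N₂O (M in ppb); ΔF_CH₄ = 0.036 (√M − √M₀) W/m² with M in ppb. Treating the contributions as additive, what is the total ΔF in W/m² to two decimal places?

CO₂: 5.35 × ln(645/278) = 5.35 × ln(2.32014) = 5.35 × 0.84163 = 4.5027 W/m².
N₂O: 0.120 × (√394 − √268) = 0.120 × (19.8494 − 16.3707) = 0.120 × 3.4787 = 0.4174 W/m².
CH₄: 0.036 × (√3042 − √725) = 0.036 × (55.1543 − 26.9258) = 0.036 × 28.2285 = 1.0162 W/m².
Total ΔF = 4.5027 + 0.4174 + 1.0162 = 5.9363 W/m².

ΔF = 5.94 W/m²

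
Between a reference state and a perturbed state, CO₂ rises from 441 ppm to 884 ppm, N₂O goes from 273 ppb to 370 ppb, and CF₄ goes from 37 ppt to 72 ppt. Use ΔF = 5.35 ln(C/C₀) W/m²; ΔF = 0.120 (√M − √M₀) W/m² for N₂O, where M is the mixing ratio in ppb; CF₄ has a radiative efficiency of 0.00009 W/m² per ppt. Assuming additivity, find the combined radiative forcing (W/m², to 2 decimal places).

ΔF = 4.05 W/m²

CO₂: 5.35 × ln(884/441) = 5.35 × ln(2.00454) = 5.35 × 0.69541 = 3.7204 W/m².
N₂O: 0.120 × (√370 − √273) = 0.120 × (19.2354 − 16.5227) = 0.120 × 2.7127 = 0.3255 W/m².
CF₄: ΔF = 0.00009 × (72 − 37) = 0.00009 × 35 = 0.0032 W/m².
Total ΔF = 3.7204 + 0.3255 + 0.0032 = 4.0491 W/m².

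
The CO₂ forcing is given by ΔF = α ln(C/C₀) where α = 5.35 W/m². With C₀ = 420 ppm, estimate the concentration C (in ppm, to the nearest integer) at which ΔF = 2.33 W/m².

Set 5.35 ln(C/420) = 2.33, so ln(C/420) = 2.33/5.35 = 0.43551.
Then C/420 = e^0.43551 = 1.54575, giving C = 420 × 1.54575 = 649.22 ppm.

C ≈ 649 ppm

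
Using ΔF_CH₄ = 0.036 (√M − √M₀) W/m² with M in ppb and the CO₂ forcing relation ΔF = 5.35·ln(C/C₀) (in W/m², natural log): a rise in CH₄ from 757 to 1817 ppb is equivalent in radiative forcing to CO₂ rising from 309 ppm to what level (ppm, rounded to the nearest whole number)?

C ≈ 342 ppm

CH₄ forcing: 0.036 × (√1817 − √757) = 0.036 × (42.6263 − 27.5136) = 0.036 × 15.1127 = 0.54406 W/m².
Set 5.35 ln(C/309) = 0.54406: ln(C/309) = 0.54406/5.35 = 0.10169, so C = 309 × e^0.10169 = 309 × 1.10704 = 342.08 ppm.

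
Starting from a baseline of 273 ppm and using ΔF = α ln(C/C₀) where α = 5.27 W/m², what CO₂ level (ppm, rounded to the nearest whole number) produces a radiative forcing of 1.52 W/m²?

C ≈ 364 ppm

Set 5.27 ln(C/273) = 1.52, so ln(C/273) = 1.52/5.27 = 0.28843.
Then C/273 = e^0.28843 = 1.33433, giving C = 273 × 1.33433 = 364.27 ppm.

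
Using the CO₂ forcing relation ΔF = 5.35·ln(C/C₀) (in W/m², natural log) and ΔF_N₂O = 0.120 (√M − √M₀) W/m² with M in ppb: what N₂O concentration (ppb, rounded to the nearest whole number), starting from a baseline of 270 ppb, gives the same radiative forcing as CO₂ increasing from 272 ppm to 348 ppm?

CO₂ forcing: 5.35 × ln(348/272) = 5.35 × 0.246400 = 1.31824 W/m².
Set 0.120(√M − √270) = 1.31824: √M = 1.31824/0.120 + √270 = 10.9853 + 16.4317 = 27.4170.
M = (27.4170)² = 751.69 ppb.

M ≈ 752 ppb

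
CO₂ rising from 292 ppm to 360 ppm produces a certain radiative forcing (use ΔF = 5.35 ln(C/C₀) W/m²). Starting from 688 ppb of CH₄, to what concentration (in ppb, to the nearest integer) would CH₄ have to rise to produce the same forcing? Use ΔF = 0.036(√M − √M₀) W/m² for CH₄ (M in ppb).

M ≈ 3288 ppb

CO₂ forcing: 5.35 × ln(360/292) = 5.35 × 0.209350 = 1.12002 W/m².
Set 0.036(√M − √688) = 1.12002: √M = 1.12002/0.036 + √688 = 31.1117 + 26.2298 = 57.3415.
M = (57.3415)² = 3288.05 ppb.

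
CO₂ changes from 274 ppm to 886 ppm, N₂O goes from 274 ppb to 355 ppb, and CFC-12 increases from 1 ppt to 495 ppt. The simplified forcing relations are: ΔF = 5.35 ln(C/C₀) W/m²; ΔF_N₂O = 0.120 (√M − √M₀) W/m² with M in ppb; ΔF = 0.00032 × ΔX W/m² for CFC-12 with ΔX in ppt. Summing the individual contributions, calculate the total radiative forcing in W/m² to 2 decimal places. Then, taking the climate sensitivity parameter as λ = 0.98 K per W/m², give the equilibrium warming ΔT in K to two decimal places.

ΔF = 6.71 W/m²; ΔT = 6.58 K

CO₂: 5.35 × ln(886/274) = 5.35 × ln(3.23358) = 5.35 × 1.17359 = 6.2787 W/m².
N₂O: 0.120 × (√355 − √274) = 0.120 × (18.8414 − 16.5529) = 0.120 × 2.2885 = 0.2746 W/m².
CFC-12: ΔF = 0.00032 × (495 − 1) = 0.00032 × 494 = 0.1581 W/m².
Total ΔF = 6.2787 + 0.2746 + 0.1581 = 6.7114 W/m².
ΔT = λ ΔF = 0.98 × 6.71 = 6.5758 K.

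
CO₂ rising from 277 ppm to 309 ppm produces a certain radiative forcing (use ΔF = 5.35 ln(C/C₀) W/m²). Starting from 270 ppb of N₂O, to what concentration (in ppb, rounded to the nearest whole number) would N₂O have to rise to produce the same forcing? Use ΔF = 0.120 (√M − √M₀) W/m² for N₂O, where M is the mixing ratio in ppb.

CO₂ forcing: 5.35 × ln(309/277) = 5.35 × 0.109324 = 0.58488 W/m².
Set 0.120(√M − √270) = 0.58488: √M = 0.58488/0.120 + √270 = 4.8740 + 16.4317 = 21.3057.
M = (21.3057)² = 453.93 ppb.

M ≈ 454 ppb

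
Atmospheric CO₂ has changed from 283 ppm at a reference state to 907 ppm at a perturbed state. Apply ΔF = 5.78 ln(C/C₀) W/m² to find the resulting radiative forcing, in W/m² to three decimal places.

CO₂: 5.78 × ln(907/283) = 5.78 × ln(3.20495) = 5.78 × 1.16470 = 6.7320 W/m².

ΔF = 6.732 W/m²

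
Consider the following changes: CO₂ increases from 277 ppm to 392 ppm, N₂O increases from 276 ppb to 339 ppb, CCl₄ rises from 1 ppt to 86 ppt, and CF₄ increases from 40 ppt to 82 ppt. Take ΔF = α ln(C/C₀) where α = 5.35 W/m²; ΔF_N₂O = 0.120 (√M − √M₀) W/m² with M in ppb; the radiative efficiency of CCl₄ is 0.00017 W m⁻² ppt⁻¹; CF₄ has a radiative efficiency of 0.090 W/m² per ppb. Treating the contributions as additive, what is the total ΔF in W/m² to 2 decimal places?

CO₂: 5.35 × ln(392/277) = 5.35 × ln(1.41516) = 5.35 × 0.34724 = 1.8577 W/m².
N₂O: 0.120 × (√339 − √276) = 0.120 × (18.4120 − 16.6132) = 0.120 × 1.7988 = 0.2159 W/m².
CCl₄: ΔF = 0.00017 × (86 − 1) = 0.00017 × 85 = 0.0145 W/m².
CF₄: Δ = 82 − 40 = 42 ppt = 0.042 ppb; ΔF = 0.090 × 0.042 = 0.0038 W/m².
Total ΔF = 1.8577 + 0.2159 + 0.0145 + 0.0038 = 2.0919 W/m².

ΔF = 2.09 W/m²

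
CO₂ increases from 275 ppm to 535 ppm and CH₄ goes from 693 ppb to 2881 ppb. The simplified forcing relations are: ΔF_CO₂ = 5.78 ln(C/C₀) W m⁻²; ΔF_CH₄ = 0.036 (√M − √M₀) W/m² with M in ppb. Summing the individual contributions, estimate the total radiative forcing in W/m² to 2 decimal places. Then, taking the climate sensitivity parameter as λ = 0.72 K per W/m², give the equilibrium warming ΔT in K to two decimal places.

CO₂: 5.78 × ln(535/275) = 5.78 × ln(1.94545) = 5.78 × 0.66549 = 3.8465 W/m².
CH₄: 0.036 × (√2881 − √693) = 0.036 × (53.6749 − 26.3249) = 0.036 × 27.3500 = 0.9846 W/m².
Total ΔF = 3.8465 + 0.9846 = 4.8311 W/m².
ΔT = λ ΔF = 0.72 × 4.83 = 3.4776 K.

ΔF = 4.83 W/m²; ΔT = 3.48 K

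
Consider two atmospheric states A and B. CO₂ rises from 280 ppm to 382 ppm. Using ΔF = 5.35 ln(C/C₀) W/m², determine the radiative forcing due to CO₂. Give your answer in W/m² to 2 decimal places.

CO₂ absorption bands are partially saturated, so forcing scales with the logarithm of the concentration ratio.
CO₂: 5.35 × ln(382/280) = 5.35 × ln(1.36429) = 5.35 × 0.31063 = 1.6619 W/m².

ΔF = 1.66 W/m²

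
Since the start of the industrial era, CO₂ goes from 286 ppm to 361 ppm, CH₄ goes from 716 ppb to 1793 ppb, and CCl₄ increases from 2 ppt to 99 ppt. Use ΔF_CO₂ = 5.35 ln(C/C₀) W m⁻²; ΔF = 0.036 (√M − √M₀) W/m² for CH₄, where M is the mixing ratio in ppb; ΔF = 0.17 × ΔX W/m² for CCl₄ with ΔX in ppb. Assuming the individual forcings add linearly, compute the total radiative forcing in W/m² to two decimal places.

CO₂: 5.35 × ln(361/286) = 5.35 × ln(1.26224) = 5.35 × 0.23289 = 1.2460 W/m².
CH₄: 0.036 × (√1793 − √716) = 0.036 × (42.3438 − 26.7582) = 0.036 × 15.5856 = 0.5611 W/m².
CCl₄: Δ = 99 − 2 = 97 ppt = 0.097 ppb; ΔF = 0.17 × 0.097 = 0.0165 W/m².
Total ΔF = 1.2460 + 0.5611 + 0.0165 = 1.8236 W/m².

ΔF = 1.82 W/m²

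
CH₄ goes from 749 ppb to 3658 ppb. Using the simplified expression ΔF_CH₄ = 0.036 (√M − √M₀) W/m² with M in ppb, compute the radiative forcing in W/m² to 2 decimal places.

ΔF = 1.19 W/m²

CH₄: 0.036 × (√3658 − √749) = 0.036 × (60.4814 − 27.3679) = 0.036 × 33.1135 = 1.1921 W/m².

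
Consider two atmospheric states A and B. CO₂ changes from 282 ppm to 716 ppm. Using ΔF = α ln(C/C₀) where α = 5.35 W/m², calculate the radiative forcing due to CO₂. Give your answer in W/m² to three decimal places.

ΔF = 4.985 W/m²

CO₂ absorption bands are partially saturated, so forcing scales with the logarithm of the concentration ratio.
CO₂: 5.35 × ln(716/282) = 5.35 × ln(2.53901) = 5.35 × 0.93177 = 4.9850 W/m².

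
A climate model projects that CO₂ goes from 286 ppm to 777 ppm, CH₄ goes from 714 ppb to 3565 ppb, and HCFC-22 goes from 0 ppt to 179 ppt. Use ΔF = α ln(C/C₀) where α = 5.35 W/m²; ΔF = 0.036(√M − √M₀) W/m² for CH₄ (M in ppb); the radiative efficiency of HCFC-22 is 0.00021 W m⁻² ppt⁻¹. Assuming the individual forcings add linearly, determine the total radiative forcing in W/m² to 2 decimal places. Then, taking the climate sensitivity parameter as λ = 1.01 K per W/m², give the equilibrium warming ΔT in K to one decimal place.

ΔF = 6.57 W/m²; ΔT = 6.6 K

CO₂: 5.35 × ln(777/286) = 5.35 × ln(2.71678) = 5.35 × 0.99945 = 5.3471 W/m².
CH₄: 0.036 × (√3565 − √714) = 0.036 × (59.7076 − 26.7208) = 0.036 × 32.9868 = 1.1875 W/m².
HCFC-22: ΔF = 0.00021 × (179 − 0) = 0.00021 × 179 = 0.0376 W/m².
Total ΔF = 5.3471 + 1.1875 + 0.0376 = 6.5722 W/m².
ΔT = λ ΔF = 1.01 × 6.57 = 6.6357 K.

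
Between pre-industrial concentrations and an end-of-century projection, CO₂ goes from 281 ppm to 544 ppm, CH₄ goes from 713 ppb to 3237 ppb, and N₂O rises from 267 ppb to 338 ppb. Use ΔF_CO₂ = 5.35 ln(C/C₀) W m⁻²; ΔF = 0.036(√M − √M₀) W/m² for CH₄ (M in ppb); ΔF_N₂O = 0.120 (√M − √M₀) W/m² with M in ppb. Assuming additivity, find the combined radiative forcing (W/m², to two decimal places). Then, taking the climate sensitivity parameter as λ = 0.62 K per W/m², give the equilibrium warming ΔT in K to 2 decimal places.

CO₂: 5.35 × ln(544/281) = 5.35 × ln(1.93594) = 5.35 × 0.66059 = 3.5342 W/m².
CH₄: 0.036 × (√3237 − √713) = 0.036 × (56.8946 − 26.7021) = 0.036 × 30.1925 = 1.0869 W/m².
N₂O: 0.120 × (√338 − √267) = 0.120 × (18.3848 − 16.3401) = 0.120 × 2.0447 = 0.2454 W/m².
Total ΔF = 3.5342 + 1.0869 + 0.2454 = 4.8665 W/m².
ΔT = λ ΔF = 0.62 × 4.87 = 3.0194 K.

ΔF = 4.87 W/m²; ΔT = 3.02 K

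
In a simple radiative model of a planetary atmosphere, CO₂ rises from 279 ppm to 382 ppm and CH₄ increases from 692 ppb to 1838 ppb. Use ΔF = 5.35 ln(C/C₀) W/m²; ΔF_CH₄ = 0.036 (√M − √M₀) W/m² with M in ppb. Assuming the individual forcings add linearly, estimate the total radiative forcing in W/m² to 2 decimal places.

CO₂: 5.35 × ln(382/279) = 5.35 × ln(1.36918) = 5.35 × 0.31421 = 1.6810 W/m².
CH₄: 0.036 × (√1838 − √692) = 0.036 × (42.8719 − 26.3059) = 0.036 × 16.5660 = 0.5964 W/m².
Total ΔF = 1.6810 + 0.5964 = 2.2774 W/m².

ΔF = 2.28 W/m²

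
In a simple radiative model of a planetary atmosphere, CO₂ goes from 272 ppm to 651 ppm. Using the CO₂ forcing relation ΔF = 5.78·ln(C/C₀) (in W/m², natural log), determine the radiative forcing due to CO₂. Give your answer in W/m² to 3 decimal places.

ΔF = 5.044 W/m²

CO₂: 5.78 × ln(651/272) = 5.78 × ln(2.39338) = 5.78 × 0.87271 = 5.0443 W/m².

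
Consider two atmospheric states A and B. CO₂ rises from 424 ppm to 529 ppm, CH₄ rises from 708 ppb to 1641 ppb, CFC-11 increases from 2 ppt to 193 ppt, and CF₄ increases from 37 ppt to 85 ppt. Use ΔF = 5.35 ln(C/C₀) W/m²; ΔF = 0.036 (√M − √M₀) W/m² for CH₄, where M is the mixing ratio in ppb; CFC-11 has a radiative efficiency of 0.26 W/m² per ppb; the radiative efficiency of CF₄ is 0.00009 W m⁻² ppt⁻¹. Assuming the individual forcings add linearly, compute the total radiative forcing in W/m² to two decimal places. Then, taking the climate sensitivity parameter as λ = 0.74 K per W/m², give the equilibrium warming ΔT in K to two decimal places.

ΔF = 1.74 W/m²; ΔT = 1.29 K

CO₂: 5.35 × ln(529/424) = 5.35 × ln(1.24764) = 5.35 × 0.22125 = 1.1837 W/m².
CH₄: 0.036 × (√1641 − √708) = 0.036 × (40.5093 − 26.6083) = 0.036 × 13.9010 = 0.5004 W/m².
CFC-11: Δ = 193 − 2 = 191 ppt = 0.191 ppb; ΔF = 0.26 × 0.191 = 0.0497 W/m².
CF₄: ΔF = 0.00009 × (85 − 37) = 0.00009 × 48 = 0.0043 W/m².
Total ΔF = 1.1837 + 0.5004 + 0.0497 + 0.0043 = 1.7381 W/m².
ΔT = λ ΔF = 0.74 × 1.74 = 1.2876 K.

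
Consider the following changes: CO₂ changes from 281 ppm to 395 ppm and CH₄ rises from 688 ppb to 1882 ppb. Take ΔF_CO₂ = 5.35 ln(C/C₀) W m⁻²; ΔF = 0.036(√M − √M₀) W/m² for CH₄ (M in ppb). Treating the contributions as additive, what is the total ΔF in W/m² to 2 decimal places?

ΔF = 2.44 W/m²

CO₂: 5.35 × ln(395/281) = 5.35 × ln(1.40569) = 5.35 × 0.34053 = 1.8218 W/m².
CH₄: 0.036 × (√1882 − √688) = 0.036 × (43.3820 − 26.2298) = 0.036 × 17.1522 = 0.6175 W/m².
Total ΔF = 1.8218 + 0.6175 = 2.4393 W/m².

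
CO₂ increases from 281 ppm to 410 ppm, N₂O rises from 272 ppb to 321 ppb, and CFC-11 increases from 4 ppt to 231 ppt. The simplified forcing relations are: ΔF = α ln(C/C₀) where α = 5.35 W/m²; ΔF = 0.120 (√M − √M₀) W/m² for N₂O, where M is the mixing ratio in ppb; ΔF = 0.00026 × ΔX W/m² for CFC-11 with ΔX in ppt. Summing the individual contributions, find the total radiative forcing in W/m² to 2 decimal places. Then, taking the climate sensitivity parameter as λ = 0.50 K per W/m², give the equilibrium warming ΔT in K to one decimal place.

ΔF = 2.25 W/m²; ΔT = 1.1 K

CO₂: 5.35 × ln(410/281) = 5.35 × ln(1.45907) = 5.35 × 0.37780 = 2.0212 W/m².
N₂O: 0.120 × (√321 − √272) = 0.120 × (17.9165 − 16.4924) = 0.120 × 1.4241 = 0.1709 W/m².
CFC-11: ΔF = 0.00026 × (231 − 4) = 0.00026 × 227 = 0.0590 W/m².
Total ΔF = 2.0212 + 0.1709 + 0.0590 = 2.2511 W/m².
ΔT = λ ΔF = 0.50 × 2.25 = 1.1250 K.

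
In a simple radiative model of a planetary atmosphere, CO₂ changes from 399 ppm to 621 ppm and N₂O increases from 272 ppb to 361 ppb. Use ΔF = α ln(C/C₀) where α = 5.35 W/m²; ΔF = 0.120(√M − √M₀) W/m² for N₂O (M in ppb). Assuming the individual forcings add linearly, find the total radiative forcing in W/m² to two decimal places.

CO₂: 5.35 × ln(621/399) = 5.35 × ln(1.55639) = 5.35 × 0.44237 = 2.3667 W/m².
N₂O: 0.120 × (√361 − √272) = 0.120 × (19.0000 − 16.4924) = 0.120 × 2.5076 = 0.3009 W/m².
Total ΔF = 2.3667 + 0.3009 = 2.6676 W/m².

ΔF = 2.67 W/m²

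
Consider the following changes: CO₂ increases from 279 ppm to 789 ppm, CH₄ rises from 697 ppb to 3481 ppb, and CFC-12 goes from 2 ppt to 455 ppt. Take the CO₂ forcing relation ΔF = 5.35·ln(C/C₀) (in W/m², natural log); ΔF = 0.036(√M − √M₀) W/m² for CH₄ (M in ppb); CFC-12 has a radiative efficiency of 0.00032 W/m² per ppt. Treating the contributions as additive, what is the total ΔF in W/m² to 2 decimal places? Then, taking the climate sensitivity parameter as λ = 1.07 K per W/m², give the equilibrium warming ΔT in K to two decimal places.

CO₂: 5.35 × ln(789/279) = 5.35 × ln(2.82796) = 5.35 × 1.03956 = 5.5616 W/m².
CH₄: 0.036 × (√3481 − √697) = 0.036 × (59.0000 − 26.4008) = 0.036 × 32.5992 = 1.1736 W/m².
CFC-12: ΔF = 0.00032 × (455 − 2) = 0.00032 × 453 = 0.1450 W/m².
Total ΔF = 5.5616 + 1.1736 + 0.1450 = 6.8802 W/m².
ΔT = λ ΔF = 1.07 × 6.88 = 7.3616 K.

ΔF = 6.88 W/m²; ΔT = 7.36 K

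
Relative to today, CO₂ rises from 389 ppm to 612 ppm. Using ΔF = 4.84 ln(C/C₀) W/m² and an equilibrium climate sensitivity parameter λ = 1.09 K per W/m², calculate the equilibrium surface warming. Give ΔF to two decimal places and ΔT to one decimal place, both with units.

CO₂: 4.84 × ln(612/389) = 4.84 × ln(1.57326) = 4.84 × 0.45315 = 2.1932 W/m².
ΔT = λ ΔF = 1.09 × 2.19 = 2.3871 K.

ΔF = 2.19 W/m²; ΔT = 2.4 K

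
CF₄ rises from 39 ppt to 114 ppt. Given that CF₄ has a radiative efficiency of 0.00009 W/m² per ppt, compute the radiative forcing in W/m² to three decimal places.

ΔF = 0.007 W/m²

CF₄: ΔF = 0.00009 × (114 − 39) = 0.00009 × 75 = 0.0068 W/m².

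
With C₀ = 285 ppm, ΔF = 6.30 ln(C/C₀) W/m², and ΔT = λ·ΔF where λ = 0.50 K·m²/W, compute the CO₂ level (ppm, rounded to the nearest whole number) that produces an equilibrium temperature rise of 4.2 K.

Required forcing: ΔF = ΔT/λ = 4.2/0.50 = 8.4000 W/m².
Then ln(C/285) = ΔF/6.30 = 8.4000/6.30 = 1.33333.
So C = 285 × e^1.33333 = 285 × 3.79366 = 1081.19 ppm.

C ≈ 1081 ppm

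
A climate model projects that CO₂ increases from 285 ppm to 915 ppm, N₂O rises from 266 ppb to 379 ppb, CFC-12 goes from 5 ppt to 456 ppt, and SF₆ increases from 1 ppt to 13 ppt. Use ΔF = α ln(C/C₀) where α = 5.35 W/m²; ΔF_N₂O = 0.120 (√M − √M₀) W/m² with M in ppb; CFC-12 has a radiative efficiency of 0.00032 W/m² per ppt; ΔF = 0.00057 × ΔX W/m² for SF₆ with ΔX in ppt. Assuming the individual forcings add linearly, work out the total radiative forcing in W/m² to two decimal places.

CO₂: 5.35 × ln(915/285) = 5.35 × ln(3.21053) = 5.35 × 1.16644 = 6.2405 W/m².
N₂O: 0.120 × (√379 − √266) = 0.120 × (19.4679 − 16.3095) = 0.120 × 3.1584 = 0.3790 W/m².
CFC-12: ΔF = 0.00032 × (456 − 5) = 0.00032 × 451 = 0.1443 W/m².
SF₆: ΔF = 0.00057 × (13 − 1) = 0.00057 × 12 = 0.0068 W/m².
Total ΔF = 6.2405 + 0.3790 + 0.1443 + 0.0068 = 6.7706 W/m².

ΔF = 6.77 W/m²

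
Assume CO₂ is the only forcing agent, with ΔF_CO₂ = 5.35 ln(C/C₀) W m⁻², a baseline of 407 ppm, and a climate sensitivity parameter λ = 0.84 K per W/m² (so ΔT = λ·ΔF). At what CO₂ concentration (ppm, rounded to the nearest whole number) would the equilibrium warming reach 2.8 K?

C ≈ 759 ppm

Required forcing: ΔF = ΔT/λ = 2.8/0.84 = 3.3333 W/m².
Then ln(C/407) = ΔF/5.35 = 3.3333/5.35 = 0.62305.
So C = 407 × e^0.62305 = 407 × 1.86461 = 758.90 ppm.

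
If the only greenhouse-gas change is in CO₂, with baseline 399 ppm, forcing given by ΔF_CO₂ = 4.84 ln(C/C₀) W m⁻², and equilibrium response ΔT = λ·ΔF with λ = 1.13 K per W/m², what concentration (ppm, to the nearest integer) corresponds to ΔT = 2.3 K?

C ≈ 608 ppm

Required forcing: ΔF = ΔT/λ = 2.3/1.13 = 2.0354 W/m².
Then ln(C/399) = ΔF/4.84 = 2.0354/4.84 = 0.42054.
So C = 399 × e^0.42054 = 399 × 1.52278 = 607.59 ppm.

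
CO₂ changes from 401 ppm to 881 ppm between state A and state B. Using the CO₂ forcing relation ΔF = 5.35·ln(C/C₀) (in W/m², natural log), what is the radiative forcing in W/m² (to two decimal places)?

ΔF = 4.21 W/m²

CO₂: 5.35 × ln(881/401) = 5.35 × ln(2.19701) = 5.35 × 0.78710 = 4.2110 W/m².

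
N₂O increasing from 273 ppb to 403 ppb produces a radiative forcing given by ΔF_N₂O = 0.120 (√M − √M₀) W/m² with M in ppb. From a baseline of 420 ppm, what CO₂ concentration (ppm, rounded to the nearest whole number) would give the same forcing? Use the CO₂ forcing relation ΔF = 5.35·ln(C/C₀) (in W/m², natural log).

C ≈ 455 ppm

N₂O forcing: 0.120 × (√403 − √273) = 0.120 × (20.0749 − 16.5227) = 0.120 × 3.5522 = 0.42626 W/m².
Set 5.35 ln(C/420) = 0.42626: ln(C/420) = 0.42626/5.35 = 0.07967, so C = 420 × e^0.07967 = 420 × 1.08293 = 454.83 ppm.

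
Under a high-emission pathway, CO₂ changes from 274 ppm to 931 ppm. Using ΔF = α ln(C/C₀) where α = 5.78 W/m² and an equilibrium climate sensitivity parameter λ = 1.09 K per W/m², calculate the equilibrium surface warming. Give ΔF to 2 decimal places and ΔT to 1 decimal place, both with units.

CO₂: 5.78 × ln(931/274) = 5.78 × ln(3.39781) = 5.78 × 1.22313 = 7.0697 W/m².
ΔT = λ ΔF = 1.09 × 7.07 = 7.7063 K.

ΔF = 7.07 W/m²; ΔT = 7.7 K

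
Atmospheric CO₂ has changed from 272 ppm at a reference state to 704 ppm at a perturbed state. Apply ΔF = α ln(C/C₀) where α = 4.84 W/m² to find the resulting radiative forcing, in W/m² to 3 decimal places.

CO₂: 4.84 × ln(704/272) = 4.84 × ln(2.58824) = 4.84 × 0.95098 = 4.6027 W/m².

ΔF = 4.603 W/m²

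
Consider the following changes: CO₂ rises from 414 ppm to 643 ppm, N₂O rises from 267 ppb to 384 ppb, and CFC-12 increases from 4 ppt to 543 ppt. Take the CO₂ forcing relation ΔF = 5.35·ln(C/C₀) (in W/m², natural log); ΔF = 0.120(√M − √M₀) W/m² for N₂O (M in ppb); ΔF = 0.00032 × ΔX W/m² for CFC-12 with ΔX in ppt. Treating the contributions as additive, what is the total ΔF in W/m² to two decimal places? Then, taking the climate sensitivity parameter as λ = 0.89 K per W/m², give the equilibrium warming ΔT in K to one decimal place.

CO₂: 5.35 × ln(643/414) = 5.35 × ln(1.55314) = 5.35 × 0.44028 = 2.3555 W/m².
N₂O: 0.120 × (√384 − √267) = 0.120 × (19.5959 − 16.3401) = 0.120 × 3.2558 = 0.3907 W/m².
CFC-12: ΔF = 0.00032 × (543 − 4) = 0.00032 × 539 = 0.1725 W/m².
Total ΔF = 2.3555 + 0.3907 + 0.1725 = 2.9187 W/m².
ΔT = λ ΔF = 0.89 × 2.92 = 2.5988 K.

ΔF = 2.92 W/m²; ΔT = 2.6 K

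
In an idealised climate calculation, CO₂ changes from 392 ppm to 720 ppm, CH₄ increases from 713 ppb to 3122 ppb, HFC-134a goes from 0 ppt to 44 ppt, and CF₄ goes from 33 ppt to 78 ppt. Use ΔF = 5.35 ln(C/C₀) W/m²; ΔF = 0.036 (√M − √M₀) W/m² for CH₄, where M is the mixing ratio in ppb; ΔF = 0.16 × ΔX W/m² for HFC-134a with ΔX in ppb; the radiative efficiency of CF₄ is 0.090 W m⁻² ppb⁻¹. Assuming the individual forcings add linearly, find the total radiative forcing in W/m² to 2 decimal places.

CO₂: 5.35 × ln(720/392) = 5.35 × ln(1.83673) = 5.35 × 0.60799 = 3.2527 W/m².
CH₄: 0.036 × (√3122 − √713) = 0.036 × (55.8749 − 26.7021) = 0.036 × 29.1728 = 1.0502 W/m².
HFC-134a: Δ = 44 − 0 = 44 ppt = 0.044 ppb; ΔF = 0.16 × 0.044 = 0.0070 W/m².
CF₄: Δ = 78 − 33 = 45 ppt = 0.045 ppb; ΔF = 0.090 × 0.045 = 0.0041 W/m².
Total ΔF = 3.2527 + 1.0502 + 0.0070 + 0.0041 = 4.3140 W/m².

ΔF = 4.31 W/m²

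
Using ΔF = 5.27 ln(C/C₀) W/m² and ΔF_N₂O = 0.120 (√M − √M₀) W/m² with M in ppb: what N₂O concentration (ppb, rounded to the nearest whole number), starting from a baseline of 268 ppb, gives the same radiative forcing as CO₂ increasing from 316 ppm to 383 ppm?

M ≈ 616 ppb

CO₂ forcing: 5.27 × ln(383/316) = 5.27 × 0.192293 = 1.01338 W/m².
Set 0.120(√M − √268) = 1.01338: √M = 1.01338/0.120 + √268 = 8.4448 + 16.3707 = 24.8155.
M = (24.8155)² = 615.81 ppb.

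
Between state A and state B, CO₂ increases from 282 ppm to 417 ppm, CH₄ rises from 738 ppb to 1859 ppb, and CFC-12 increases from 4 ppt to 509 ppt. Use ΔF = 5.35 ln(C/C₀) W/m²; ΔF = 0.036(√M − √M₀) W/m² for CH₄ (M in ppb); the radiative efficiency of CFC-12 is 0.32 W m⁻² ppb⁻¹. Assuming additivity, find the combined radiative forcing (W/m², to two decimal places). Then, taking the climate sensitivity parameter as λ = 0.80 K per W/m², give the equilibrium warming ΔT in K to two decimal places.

CO₂: 5.35 × ln(417/282) = 5.35 × ln(1.47872) = 5.35 × 0.39118 = 2.0928 W/m².
CH₄: 0.036 × (√1859 − √738) = 0.036 × (43.1161 − 27.1662) = 0.036 × 15.9499 = 0.5742 W/m².
CFC-12: Δ = 509 − 4 = 505 ppt = 0.505 ppb; ΔF = 0.32 × 0.505 = 0.1616 W/m².
Total ΔF = 2.0928 + 0.5742 + 0.1616 = 2.8286 W/m².
ΔT = λ ΔF = 0.80 × 2.83 = 2.2640 K.

ΔF = 2.83 W/m²; ΔT = 2.26 K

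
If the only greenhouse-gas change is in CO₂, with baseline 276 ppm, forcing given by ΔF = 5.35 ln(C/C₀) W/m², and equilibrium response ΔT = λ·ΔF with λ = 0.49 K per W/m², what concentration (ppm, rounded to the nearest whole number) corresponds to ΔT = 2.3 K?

C ≈ 664 ppm

Required forcing: ΔF = ΔT/λ = 2.3/0.49 = 4.6939 W/m².
Then ln(C/276) = ΔF/5.35 = 4.6939/5.35 = 0.87736.
So C = 276 × e^0.87736 = 276 × 2.40454 = 663.65 ppm.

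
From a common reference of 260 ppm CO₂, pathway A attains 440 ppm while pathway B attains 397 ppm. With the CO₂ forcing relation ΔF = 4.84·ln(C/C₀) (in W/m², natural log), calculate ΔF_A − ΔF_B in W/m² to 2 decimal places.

ΔF_A = 4.84 ln(440/260) = 4.84 × 0.52609 = 2.5463 W/m².
ΔF_B = 4.84 ln(397/260) = 4.84 × 0.42325 = 2.0485 W/m².
Difference: 2.5463 − 2.0485 = 0.4978 W/m².

ΔF_A − ΔF_B = 0.50 W/m²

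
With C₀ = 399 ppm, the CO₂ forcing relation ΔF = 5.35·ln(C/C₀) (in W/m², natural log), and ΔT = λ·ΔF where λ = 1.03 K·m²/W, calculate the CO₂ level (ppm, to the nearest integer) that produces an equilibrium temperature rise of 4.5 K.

C ≈ 903 ppm

Required forcing: ΔF = ΔT/λ = 4.5/1.03 = 4.3689 W/m².
Then ln(C/399) = ΔF/5.35 = 4.3689/5.35 = 0.81662.
So C = 399 × e^0.81662 = 399 × 2.26284 = 902.87 ppm.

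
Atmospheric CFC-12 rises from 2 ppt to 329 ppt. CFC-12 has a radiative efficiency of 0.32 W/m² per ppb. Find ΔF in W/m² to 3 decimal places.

ΔF = 0.105 W/m²

CFC-12: Δ = 329 − 2 = 327 ppt = 0.327 ppb; ΔF = 0.32 × 0.327 = 0.1046 W/m².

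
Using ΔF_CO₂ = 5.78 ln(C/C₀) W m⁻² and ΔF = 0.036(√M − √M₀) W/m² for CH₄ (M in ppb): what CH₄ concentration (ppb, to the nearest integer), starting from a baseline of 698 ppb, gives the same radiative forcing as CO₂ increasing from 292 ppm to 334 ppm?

CO₂ forcing: 5.78 × ln(334/292) = 5.78 × 0.134387 = 0.77676 W/m².
Set 0.036(√M − √698) = 0.77676: √M = 0.77676/0.036 + √698 = 21.5767 + 26.4197 = 47.9964.
M = (47.9964)² = 2303.65 ppb.

M ≈ 2304 ppb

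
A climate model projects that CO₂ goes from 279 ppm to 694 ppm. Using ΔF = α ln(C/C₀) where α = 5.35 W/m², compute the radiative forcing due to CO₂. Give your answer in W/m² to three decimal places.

CO₂ absorption bands are partially saturated, so forcing scales with the logarithm of the concentration ratio.
CO₂: 5.35 × ln(694/279) = 5.35 × ln(2.48746) = 5.35 × 0.91126 = 4.8752 W/m².

ΔF = 4.875 W/m²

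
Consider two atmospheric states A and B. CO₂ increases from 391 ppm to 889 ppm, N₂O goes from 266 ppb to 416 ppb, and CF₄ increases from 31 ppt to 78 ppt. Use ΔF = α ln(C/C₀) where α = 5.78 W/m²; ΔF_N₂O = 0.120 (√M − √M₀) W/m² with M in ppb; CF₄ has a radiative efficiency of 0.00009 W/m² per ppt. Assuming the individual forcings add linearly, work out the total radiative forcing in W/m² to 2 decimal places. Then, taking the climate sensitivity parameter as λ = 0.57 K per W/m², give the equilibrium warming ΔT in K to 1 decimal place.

CO₂: 5.78 × ln(889/391) = 5.78 × ln(2.27366) = 5.78 × 0.82139 = 4.7476 W/m².
N₂O: 0.120 × (√416 − √266) = 0.120 × (20.3961 − 16.3095) = 0.120 × 4.0866 = 0.4904 W/m².
CF₄: ΔF = 0.00009 × (78 − 31) = 0.00009 × 47 = 0.0042 W/m².
Total ΔF = 4.7476 + 0.4904 + 0.0042 = 5.2422 W/m².
ΔT = λ ΔF = 0.57 × 5.24 = 2.9868 K.

ΔF = 5.24 W/m²; ΔT = 3.0 K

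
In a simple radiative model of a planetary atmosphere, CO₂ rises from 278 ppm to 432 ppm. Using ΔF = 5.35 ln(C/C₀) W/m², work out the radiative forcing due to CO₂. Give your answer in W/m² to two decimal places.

CO₂ absorption bands are partially saturated, so forcing scales with the logarithm of the concentration ratio.
CO₂: 5.35 × ln(432/278) = 5.35 × ln(1.55396) = 5.35 × 0.44081 = 2.3583 W/m².

ΔF = 2.36 W/m²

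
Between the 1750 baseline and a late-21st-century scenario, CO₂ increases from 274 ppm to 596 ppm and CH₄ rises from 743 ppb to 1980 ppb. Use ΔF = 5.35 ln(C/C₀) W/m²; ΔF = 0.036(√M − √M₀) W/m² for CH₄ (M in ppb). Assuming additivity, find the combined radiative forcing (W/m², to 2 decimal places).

CO₂: 5.35 × ln(596/274) = 5.35 × ln(2.17518) = 5.35 × 0.77711 = 4.1575 W/m².
CH₄: 0.036 × (√1980 − √743) = 0.036 × (44.4972 − 27.2580) = 0.036 × 17.2392 = 0.6206 W/m².
Total ΔF = 4.1575 + 0.6206 = 4.7781 W/m².

ΔF = 4.78 W/m²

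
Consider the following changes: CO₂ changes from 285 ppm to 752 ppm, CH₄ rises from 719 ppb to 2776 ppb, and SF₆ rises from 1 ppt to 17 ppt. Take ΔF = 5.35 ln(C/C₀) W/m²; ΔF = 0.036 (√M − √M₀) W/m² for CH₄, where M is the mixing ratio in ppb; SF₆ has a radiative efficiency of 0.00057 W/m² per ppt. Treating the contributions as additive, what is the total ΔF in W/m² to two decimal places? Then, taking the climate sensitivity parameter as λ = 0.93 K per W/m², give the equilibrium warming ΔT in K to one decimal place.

ΔF = 6.13 W/m²; ΔT = 5.7 K

CO₂: 5.35 × ln(752/285) = 5.35 × ln(2.63860) = 5.35 × 0.97025 = 5.1908 W/m².
CH₄: 0.036 × (√2776 − √719) = 0.036 × (52.6878 − 26.8142) = 0.036 × 25.8736 = 0.9314 W/m².
SF₆: ΔF = 0.00057 × (17 − 1) = 0.00057 × 16 = 0.0091 W/m².
Total ΔF = 5.1908 + 0.9314 + 0.0091 = 6.1313 W/m².
ΔT = λ ΔF = 0.93 × 6.13 = 5.7009 K.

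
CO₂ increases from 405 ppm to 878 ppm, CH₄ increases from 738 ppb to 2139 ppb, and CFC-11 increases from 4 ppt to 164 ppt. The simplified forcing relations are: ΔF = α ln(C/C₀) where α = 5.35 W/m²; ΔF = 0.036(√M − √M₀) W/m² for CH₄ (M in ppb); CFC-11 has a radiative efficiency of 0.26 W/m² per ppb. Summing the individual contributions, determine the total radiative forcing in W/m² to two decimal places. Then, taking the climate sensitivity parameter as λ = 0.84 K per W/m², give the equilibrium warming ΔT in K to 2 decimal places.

CO₂: 5.35 × ln(878/405) = 5.35 × ln(2.16790) = 5.35 × 0.77376 = 4.1396 W/m².
CH₄: 0.036 × (√2139 − √738) = 0.036 × (46.2493 − 27.1662) = 0.036 × 19.0831 = 0.6870 W/m².
CFC-11: Δ = 164 − 4 = 160 ppt = 0.160 ppb; ΔF = 0.26 × 0.160 = 0.0416 W/m².
Total ΔF = 4.1396 + 0.6870 + 0.0416 = 4.8682 W/m².
ΔT = λ ΔF = 0.84 × 4.87 = 4.0908 K.

ΔF = 4.87 W/m²; ΔT = 4.09 K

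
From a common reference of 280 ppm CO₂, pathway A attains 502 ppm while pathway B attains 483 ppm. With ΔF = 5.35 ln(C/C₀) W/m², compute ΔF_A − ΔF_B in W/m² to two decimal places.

ΔF_A − ΔF_B = 0.21 W/m²

ΔF_A = 5.35 ln(502/280) = 5.35 × 0.58381 = 3.1234 W/m².
ΔF_B = 5.35 ln(483/280) = 5.35 × 0.54523 = 2.9170 W/m².
Difference: 3.1234 − 2.9170 = 0.2064 W/m².
(Equivalently, ΔF_A − ΔF_B = 5.35 ln(502/483) = 5.35 × 0.03858 = 0.2064 W/m².)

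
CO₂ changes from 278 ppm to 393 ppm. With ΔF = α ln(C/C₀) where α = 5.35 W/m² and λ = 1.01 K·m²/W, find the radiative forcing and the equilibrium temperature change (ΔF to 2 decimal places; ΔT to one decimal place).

CO₂: 5.35 × ln(393/278) = 5.35 × ln(1.41367) = 5.35 × 0.34619 = 1.8521 W/m².
ΔT = λ ΔF = 1.01 × 1.85 = 1.8685 K.

ΔF = 1.85 W/m²; ΔT = 1.9 K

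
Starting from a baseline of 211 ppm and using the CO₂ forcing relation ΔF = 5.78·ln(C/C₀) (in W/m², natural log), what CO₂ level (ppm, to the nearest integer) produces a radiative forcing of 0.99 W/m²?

Set 5.78 ln(C/211) = 0.99, so ln(C/211) = 0.99/5.78 = 0.17128.
Then C/211 = e^0.17128 = 1.18682, giving C = 211 × 1.18682 = 250.42 ppm.

C ≈ 250 ppm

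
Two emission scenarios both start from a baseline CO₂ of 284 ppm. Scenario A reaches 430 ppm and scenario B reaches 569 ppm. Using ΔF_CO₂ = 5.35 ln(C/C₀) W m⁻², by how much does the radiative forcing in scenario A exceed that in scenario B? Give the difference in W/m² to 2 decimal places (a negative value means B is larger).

ΔF_A = 5.35 ln(430/284) = 5.35 × 0.41481 = 2.2192 W/m².
ΔF_B = 5.35 ln(569/284) = 5.35 × 0.69491 = 3.7178 W/m².
Difference: 2.2192 − 3.7178 = -1.4986 W/m².

ΔF_A − ΔF_B = -1.50 W/m²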